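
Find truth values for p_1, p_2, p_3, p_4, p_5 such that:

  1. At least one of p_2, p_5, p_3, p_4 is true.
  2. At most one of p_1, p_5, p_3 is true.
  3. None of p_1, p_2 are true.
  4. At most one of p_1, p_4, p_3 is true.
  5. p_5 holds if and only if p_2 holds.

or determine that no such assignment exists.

p_1 = False, p_2 = False, p_3 = True, p_4 = False, p_5 = False

  (1) {p_2, p_5, p_3, p_4}: 1 true — at least one ✓
  (2) {p_1, p_5, p_3}: 1 true — at most one ✓
  (3) {p_1, p_2}: 0 true — none ✓
  (4) {p_1, p_4, p_3}: 1 true — at most one ✓
  (5) p_5=F, p_2=F — same ✓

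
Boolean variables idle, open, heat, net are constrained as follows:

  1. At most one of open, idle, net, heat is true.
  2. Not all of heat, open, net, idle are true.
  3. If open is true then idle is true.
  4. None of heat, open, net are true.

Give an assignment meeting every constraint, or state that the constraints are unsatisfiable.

idle=T, open=F, heat=F, net=F

  (1) {open, idle, net, heat}: 1 true — at most one ✓
  (2) {heat, open, net, idle}: 1/4 true — not all ✓
  (3) open=F ⇒ idle: vacuous ✓
  (4) {heat, open, net}: 0 true — none ✓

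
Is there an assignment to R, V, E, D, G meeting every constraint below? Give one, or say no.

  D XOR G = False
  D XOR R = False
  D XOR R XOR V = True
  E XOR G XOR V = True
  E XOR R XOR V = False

No satisfying assignment exists.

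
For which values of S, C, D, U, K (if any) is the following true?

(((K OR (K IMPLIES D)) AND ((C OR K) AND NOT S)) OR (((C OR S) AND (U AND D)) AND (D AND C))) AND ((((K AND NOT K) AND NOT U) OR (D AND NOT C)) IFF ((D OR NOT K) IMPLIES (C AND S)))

S = False, C = True, D = False, U = False, K = False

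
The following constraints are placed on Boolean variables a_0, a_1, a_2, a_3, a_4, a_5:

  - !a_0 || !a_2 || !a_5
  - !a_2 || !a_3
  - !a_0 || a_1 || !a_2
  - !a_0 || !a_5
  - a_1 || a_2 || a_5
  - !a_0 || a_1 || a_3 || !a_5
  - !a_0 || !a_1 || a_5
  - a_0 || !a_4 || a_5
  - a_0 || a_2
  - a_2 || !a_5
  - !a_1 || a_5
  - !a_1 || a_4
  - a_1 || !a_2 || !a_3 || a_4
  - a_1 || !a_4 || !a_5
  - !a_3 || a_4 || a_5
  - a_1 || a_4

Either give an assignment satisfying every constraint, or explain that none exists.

a_0 = False, a_1 = True, a_2 = True, a_3 = False, a_4 = True, a_5 = True

Set a_0 = False.
  then (a_0 || a_2) forces a_2 = True.
  then (!a_2 || !a_3) forces a_3 = False.
Try a_1 = False:
  (a_1 || a_4) forces a_4 = True.
  (a_0 || !a_4 || a_5) forces a_5 = True.
  clause (a_1 || !a_4 || !a_5) is falsified — backtrack.
So a_1 = True.
  then (!a_1 || a_5) forces a_5 = True.
  then (!a_1 || a_4) forces a_4 = True.
All clauses satisfied.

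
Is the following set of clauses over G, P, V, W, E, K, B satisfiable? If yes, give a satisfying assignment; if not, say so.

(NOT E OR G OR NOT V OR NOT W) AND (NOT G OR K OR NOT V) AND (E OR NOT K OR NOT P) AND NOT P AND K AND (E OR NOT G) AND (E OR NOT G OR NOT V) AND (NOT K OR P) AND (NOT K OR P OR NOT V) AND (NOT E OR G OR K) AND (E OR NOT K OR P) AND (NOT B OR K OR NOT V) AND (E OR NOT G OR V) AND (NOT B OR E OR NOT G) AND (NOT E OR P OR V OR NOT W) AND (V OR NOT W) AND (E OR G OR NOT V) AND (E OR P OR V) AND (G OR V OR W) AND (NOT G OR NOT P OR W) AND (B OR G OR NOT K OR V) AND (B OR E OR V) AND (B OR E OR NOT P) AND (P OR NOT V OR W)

The formula is unsatisfiable.

Case P = True:
  Clause (NOT P) is falsified — contradiction.
Case P = False:
  (K) forces K = True.
  Clause (NOT K OR P) is falsified — contradiction.
Both cases fail, so the formula is unsatisfiable.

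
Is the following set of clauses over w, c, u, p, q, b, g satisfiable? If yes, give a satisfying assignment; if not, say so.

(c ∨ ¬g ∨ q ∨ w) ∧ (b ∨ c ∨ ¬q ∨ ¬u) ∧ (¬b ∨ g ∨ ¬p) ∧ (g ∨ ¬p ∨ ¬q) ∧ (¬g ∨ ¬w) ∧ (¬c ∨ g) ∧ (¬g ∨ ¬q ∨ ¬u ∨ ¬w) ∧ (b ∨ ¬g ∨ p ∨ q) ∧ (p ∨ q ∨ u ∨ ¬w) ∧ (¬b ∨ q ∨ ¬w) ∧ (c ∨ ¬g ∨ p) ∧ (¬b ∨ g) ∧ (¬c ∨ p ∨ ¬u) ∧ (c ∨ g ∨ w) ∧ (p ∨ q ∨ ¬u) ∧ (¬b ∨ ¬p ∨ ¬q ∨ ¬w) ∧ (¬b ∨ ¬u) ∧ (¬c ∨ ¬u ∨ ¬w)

w = False, c = True, u = True, p = True, q = False, b = False, g = True

Set w = False.
Set c = True.
  then (¬c ∨ g) forces g = True.
Set u = True.
  then (¬c ∨ p ∨ ¬u) forces p = True.
  then (¬b ∨ ¬u) forces b = False.
Set q = False.
All clauses satisfied.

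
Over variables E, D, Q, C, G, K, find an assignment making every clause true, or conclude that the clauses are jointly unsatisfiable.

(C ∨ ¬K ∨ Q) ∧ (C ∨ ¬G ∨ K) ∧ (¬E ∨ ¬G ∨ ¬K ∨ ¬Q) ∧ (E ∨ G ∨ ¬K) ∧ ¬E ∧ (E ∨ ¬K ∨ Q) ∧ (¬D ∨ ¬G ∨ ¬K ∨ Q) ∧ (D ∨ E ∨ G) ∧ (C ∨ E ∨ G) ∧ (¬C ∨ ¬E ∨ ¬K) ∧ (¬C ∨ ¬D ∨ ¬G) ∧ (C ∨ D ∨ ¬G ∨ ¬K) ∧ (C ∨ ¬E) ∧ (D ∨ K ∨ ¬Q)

Unit clause (¬E) forces E = False.
Set D = False.
  then (D ∨ E ∨ G) forces G = True.
Set Q = False.
  then (E ∨ ¬K ∨ Q) forces K = False.
  then (C ∨ ¬G ∨ K) forces C = True.
All clauses satisfied.

E: False, D: False, Q: False, C: True, G: True, K: False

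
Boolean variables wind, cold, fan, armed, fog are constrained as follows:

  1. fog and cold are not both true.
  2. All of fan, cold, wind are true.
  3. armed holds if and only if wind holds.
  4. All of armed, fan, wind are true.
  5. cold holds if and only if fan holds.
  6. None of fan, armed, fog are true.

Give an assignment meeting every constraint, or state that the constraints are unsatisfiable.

Unsatisfiable — no assignment works.

Case fan = True:
  Constraint (6) is violated (fan=T) — contradiction.
Case fan = False:
  Constraint (2) is violated (fan=F) — contradiction.
Both cases fail — unsatisfiable.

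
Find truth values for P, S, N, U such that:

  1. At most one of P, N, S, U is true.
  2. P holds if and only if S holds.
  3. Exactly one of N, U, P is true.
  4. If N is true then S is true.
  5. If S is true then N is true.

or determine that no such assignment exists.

P=F, S=F, N=F, U=T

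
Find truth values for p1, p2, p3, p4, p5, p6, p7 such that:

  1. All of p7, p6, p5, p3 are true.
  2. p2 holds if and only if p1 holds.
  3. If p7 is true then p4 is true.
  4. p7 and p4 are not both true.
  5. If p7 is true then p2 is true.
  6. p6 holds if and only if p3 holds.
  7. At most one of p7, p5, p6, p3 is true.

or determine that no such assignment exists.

UNSATISFIABLE

Case p3 = True:
  (1) forces p7 = True.
  Constraint (7) is violated (p7=T, p3=T) — contradiction.
Case p3 = False:
  Constraint (1) is violated (p3=F) — contradiction.
Both cases fail — unsatisfiable.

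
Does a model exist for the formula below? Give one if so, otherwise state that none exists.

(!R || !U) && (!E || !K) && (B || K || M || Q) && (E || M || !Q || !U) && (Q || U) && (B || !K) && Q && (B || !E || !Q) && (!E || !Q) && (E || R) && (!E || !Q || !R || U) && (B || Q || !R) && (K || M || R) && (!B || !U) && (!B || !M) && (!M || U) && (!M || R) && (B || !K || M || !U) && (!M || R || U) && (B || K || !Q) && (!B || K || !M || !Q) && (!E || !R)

Q = True, M = False, K = False, B = True, E = False, R = True, U = False

Unit clause (Q) forces Q = True.
In (!E || !Q) only !E is left, so E = False.
In (E || R) only R is left, so R = True.
In (!R || !U) only !U is left, so U = False.
In (!M || U) only !M is left, so M = False.
Set K = False.
  then (B || K || !Q) forces B = True.
All clauses satisfied.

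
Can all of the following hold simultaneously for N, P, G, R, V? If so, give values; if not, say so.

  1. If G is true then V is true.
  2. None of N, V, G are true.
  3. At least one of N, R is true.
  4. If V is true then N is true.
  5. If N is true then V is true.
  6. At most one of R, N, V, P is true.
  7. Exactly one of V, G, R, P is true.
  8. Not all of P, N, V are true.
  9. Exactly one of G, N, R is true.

N = False, P = False, G = False, R = True, V = False

  (1) G=F ⇒ V: vacuous ✓
  (2) {N, V, G}: 0 true — none ✓
  (3) {N, R}: 1 true — at least one ✓
  (4) V=F ⇒ N: vacuous ✓
  (5) N=F ⇒ V: vacuous ✓
  (6) {R, N, V, P}: 1 true — at most one ✓
  (7) {V, G, R, P}: 1 true — exactly one ✓
  (8) {P, N, V}: 0/3 true — not all ✓
  (9) {G, N, R}: 1 true — exactly one ✓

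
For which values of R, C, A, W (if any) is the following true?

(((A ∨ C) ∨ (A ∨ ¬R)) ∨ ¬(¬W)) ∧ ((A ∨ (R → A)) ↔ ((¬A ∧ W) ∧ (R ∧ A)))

R: True, C: True, A: False, W: True

  ((A ∨ C) ∨ (A ∨ ¬R)) ∨ ¬(¬W) = True
    (A ∨ C) ∨ (A ∨ ¬R) = True
      A ∨ C = True
      A ∨ ¬R = False
        ¬R = False
    ¬(¬W) = True
      ¬W = False
  (A ∨ (R → A)) ↔ ((¬A ∧ W) ∧ (R ∧ A)) = True
    A ∨ (R → A) = False
      R → A = False
    (¬A ∧ W) ∧ (R ∧ A) = False
      ¬A ∧ W = True
        ¬A = True
      R ∧ A = False
Both conjuncts True, so the formula holds.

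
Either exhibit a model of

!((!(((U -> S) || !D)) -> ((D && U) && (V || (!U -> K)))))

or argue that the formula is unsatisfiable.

UNSATISFIABLE

Case U = True: the formula simplifies to !((!((S || !D)) -> D)).
  D = True: this becomes !((!S -> True)) = False.
  D = False: this becomes !((False -> False)) = False.
Case U = False: the formula becomes !((False -> False)) = False.
Both cases fail — unsatisfiable.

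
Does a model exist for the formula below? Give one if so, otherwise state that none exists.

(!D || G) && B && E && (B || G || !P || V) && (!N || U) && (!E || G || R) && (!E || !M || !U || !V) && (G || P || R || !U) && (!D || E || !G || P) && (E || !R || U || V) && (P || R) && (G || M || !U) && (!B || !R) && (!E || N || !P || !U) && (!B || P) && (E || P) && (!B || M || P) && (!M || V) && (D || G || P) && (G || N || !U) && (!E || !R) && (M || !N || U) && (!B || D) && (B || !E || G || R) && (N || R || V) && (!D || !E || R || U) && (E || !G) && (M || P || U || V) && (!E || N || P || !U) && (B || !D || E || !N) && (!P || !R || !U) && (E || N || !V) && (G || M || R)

R = False; M = False; E = True; V = True; P = True; D = True; U = True; N = True; B = True; G = True

Unit clause (B) forces B = True.
Unit clause (E) forces E = True.
In (!B || !R) only !R is left, so R = False.
In (!B || P) only P is left, so P = True.
In (!B || D) only D is left, so D = True.
In (!D || !E || R || U) only U is left, so U = True.
In (!D || G) only G is left, so G = True.
In (!E || N || !P || !U) only N is left, so N = True.
Try M = True:
  (!E || !M || !U || !V) forces V = False.
  clause (!M || V) is falsified — backtrack.
So M = False.
Set V = True.
All clauses satisfied.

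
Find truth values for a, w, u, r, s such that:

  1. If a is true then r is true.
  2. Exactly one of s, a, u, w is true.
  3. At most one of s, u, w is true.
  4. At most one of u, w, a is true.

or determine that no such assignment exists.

a: False; w: False; u: True; r: False; s: False

  (1) a=F ⇒ r: vacuous ✓
  (2) {s, a, u, w}: 1 true — exactly one ✓
  (3) {s, u, w}: 1 true — at most one ✓
  (4) {u, w, a}: 1 true — at most one ✓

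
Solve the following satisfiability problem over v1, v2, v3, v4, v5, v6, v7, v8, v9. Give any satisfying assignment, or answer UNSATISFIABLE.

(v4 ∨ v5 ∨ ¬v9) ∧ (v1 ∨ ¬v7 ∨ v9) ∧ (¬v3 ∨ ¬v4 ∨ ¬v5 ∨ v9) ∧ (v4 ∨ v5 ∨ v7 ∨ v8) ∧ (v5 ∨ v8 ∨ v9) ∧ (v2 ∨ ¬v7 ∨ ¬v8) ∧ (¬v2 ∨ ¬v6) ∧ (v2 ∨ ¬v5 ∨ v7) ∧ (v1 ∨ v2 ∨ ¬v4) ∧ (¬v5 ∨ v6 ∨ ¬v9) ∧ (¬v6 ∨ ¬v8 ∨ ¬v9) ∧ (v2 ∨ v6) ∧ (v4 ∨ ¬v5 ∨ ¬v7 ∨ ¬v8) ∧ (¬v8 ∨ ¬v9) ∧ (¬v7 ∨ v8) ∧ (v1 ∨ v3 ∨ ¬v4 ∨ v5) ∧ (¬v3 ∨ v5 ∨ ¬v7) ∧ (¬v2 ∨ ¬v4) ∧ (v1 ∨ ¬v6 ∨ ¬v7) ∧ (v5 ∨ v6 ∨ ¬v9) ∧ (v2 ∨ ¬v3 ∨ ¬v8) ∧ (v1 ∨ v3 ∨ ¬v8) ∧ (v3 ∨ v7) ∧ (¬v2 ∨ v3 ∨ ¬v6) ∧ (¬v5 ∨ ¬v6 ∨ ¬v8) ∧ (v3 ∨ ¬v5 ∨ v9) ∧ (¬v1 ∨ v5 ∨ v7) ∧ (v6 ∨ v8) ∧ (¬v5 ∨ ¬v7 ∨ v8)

Set v1 = True.
Set v2 = True.
  then (¬v2 ∨ ¬v6) forces v6 = False.
  then (¬v2 ∨ ¬v4) forces v4 = False.
  then (v6 ∨ v8) forces v8 = True.
  then (¬v8 ∨ ¬v9) forces v9 = False.
Set v3 = True.
Set v5 = True.
  then (v4 ∨ ¬v5 ∨ ¬v7 ∨ ¬v8) forces v7 = False.
All clauses satisfied.

v1 = True, v2 = True, v3 = True, v4 = False, v5 = True, v6 = False, v7 = False, v8 = True, v9 = False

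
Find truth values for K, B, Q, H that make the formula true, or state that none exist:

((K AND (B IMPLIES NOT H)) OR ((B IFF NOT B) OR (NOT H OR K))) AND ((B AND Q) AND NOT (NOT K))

K = True, B = True, Q = True, H = False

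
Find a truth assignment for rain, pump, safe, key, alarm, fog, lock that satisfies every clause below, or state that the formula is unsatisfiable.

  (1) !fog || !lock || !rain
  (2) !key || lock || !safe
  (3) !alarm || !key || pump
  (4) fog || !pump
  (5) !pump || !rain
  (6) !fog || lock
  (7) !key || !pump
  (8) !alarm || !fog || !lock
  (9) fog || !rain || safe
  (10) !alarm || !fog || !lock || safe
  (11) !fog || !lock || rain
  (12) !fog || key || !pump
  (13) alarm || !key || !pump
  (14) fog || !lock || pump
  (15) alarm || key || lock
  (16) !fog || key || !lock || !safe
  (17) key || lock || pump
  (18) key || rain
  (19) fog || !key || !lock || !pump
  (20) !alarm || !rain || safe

rain = False, pump = False, safe = False, key = True, alarm = False, fog = False, lock = False

Set rain = False.
  then (key || rain) forces key = True.
  then (!key || !pump) forces pump = False.
  then (!alarm || !key || pump) forces alarm = False.
Set safe = False.
Try fog = True:
  (!fog || lock) forces lock = True.
  clause (!fog || !lock || rain) is falsified — backtrack.
So fog = False.
  then (fog || !lock || pump) forces lock = False.
All clauses satisfied.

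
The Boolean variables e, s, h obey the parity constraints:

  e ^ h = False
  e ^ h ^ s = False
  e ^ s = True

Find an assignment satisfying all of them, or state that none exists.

e=T; s=F; h=T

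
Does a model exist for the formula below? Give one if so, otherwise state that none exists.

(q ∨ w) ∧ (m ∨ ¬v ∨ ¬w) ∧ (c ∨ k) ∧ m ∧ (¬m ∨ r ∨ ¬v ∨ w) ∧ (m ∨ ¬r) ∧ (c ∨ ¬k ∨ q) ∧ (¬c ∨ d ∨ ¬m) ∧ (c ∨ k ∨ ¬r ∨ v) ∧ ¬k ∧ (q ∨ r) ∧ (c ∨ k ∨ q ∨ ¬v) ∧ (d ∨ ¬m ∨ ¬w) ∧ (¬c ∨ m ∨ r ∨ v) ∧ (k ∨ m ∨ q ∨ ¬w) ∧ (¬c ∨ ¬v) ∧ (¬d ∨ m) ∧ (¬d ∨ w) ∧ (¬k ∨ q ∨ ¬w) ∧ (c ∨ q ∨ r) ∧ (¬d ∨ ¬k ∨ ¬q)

r: True; q: False; m: True; d: True; w: True; c: True; k: False; v: False

Unit clause (m) forces m = True.
Unit clause (¬k) forces k = False.
In (c ∨ k) only c is left, so c = True.
In (¬c ∨ d ∨ ¬m) only d is left, so d = True.
In (¬c ∨ ¬v) only ¬v is left, so v = False.
In (¬d ∨ w) only w is left, so w = True.
Set r = True.
Set q = False.
All clauses satisfied.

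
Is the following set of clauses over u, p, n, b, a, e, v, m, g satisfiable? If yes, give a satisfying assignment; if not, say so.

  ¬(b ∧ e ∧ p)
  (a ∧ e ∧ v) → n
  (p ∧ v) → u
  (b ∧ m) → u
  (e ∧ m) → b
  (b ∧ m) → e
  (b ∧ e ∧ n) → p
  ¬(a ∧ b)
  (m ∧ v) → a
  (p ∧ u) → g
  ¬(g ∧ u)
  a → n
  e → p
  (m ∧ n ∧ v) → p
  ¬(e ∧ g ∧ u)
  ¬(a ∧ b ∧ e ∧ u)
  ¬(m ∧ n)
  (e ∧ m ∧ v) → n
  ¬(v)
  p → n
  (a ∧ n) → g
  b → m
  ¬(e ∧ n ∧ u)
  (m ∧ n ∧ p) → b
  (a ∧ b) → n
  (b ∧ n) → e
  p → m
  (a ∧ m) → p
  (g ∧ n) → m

u = False, p = False, n = False, b = False, a = False, e = False, v = False, m = False, g = True

Unit clause (¬v) forces v = False.
Set u = False.
Try p = True:
  (n ∨ ¬p) forces n = True.
  (m ∨ ¬p) forces m = True.
  clause (¬m ∨ ¬n) is falsified — backtrack.
So p = False.
  then (¬e ∨ p) forces e = False.
Set n = False.
  then (¬a ∨ n) forces a = False.
Try b = True:
  (¬b ∨ ¬m ∨ u) forces m = False.
  clause (¬b ∨ m) is falsified — backtrack.
So b = False.
Set m = False.
Set g = True.
All clauses satisfied.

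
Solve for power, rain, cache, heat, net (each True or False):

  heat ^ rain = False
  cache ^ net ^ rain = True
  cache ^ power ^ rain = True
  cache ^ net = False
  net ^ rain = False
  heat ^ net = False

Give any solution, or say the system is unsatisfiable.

power=T, rain=T, cache=T, heat=T, net=T

heat ^ rain = T ^ T = False ✓
cache ^ net ^ rain = T ^ T ^ T = True ✓
cache ^ power ^ rain = T ^ T ^ T = True ✓
cache ^ net = T ^ T = False ✓
net ^ rain = T ^ T = False ✓
heat ^ net = T ^ T = False ✓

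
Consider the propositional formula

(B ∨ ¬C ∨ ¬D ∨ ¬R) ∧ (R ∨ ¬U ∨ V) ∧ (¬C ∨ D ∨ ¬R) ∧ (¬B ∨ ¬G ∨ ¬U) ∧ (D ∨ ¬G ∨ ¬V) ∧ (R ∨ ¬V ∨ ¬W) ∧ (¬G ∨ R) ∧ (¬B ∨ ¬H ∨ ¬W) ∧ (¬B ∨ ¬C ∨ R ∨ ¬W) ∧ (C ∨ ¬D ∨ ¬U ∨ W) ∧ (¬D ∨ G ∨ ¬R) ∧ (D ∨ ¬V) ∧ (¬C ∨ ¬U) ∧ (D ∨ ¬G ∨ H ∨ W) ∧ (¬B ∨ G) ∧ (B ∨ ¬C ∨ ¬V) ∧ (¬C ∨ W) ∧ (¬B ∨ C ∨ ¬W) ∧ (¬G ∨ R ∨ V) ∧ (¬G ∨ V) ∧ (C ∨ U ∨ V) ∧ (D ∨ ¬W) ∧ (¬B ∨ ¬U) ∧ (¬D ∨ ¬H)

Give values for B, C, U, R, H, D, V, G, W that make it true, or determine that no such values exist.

Set B = False.
Set C = False.
Set U = True.
Try R = False:
  (R ∨ ¬U ∨ V) forces V = True.
  (R ∨ ¬V ∨ ¬W) forces W = False.
  (¬G ∨ R) forces G = False.
  (C ∨ ¬D ∨ ¬U ∨ W) forces D = False.
  clause (D ∨ ¬V) is falsified — backtrack.
So R = True.
Set H = False.
Set D = False.
  then (D ∨ ¬V) forces V = False.
  then (¬G ∨ V) forces G = False.
  then (D ∨ ¬W) forces W = False.
All clauses satisfied.

B = False, C = False, U = True, R = True, H = False, D = False, V = False, G = False, W = False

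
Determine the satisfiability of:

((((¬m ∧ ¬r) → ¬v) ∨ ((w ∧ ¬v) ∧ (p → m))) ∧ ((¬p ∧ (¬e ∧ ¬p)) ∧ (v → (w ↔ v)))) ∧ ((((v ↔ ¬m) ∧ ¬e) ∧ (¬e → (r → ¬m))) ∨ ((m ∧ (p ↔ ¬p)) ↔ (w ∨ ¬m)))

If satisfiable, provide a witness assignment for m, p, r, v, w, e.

m=T, p=F, r=F, v=F, w=T, e=F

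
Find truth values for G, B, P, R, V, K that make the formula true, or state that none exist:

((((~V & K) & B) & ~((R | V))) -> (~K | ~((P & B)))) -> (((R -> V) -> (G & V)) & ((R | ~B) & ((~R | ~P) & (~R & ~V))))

G = True, B = True, P = True, R = False, V = False, K = True

  ((((~V & K) & B) & ~((R | V))) -> (~K | ~((P & B)))) -> (((R -> V) -> (G & V)) & ((R | ~B) & ((~R | ~P) & (~R & ~V)))) = True
    (((~V & K) & B) & ~((R | V))) -> (~K | ~((P & B))) = False
      ((~V & K) & B) & ~((R | V)) = True
        (~V & K) & B = True
          ~V & K = True
            ~V = True
        ~((R | V)) = True
          R | V = False
      ~K | ~((P & B)) = False
        ~K = False
        ~((P & B)) = False
          P & B = True
    ((R -> V) -> (G & V)) & ((R | ~B) & ((~R | ~P) & (~R & ~V))) = False
      (R -> V) -> (G & V) = False
        R -> V = True
        G & V = False
      (R | ~B) & ((~R | ~P) & (~R & ~V)) = False
        R | ~B = False
          ~B = False
        (~R | ~P) & (~R & ~V) = True
          ~R | ~P = True
            ~R = True
            ~P = False
          ~R & ~V = True
            ~R = True
            ~V = True
The formula evaluates to True.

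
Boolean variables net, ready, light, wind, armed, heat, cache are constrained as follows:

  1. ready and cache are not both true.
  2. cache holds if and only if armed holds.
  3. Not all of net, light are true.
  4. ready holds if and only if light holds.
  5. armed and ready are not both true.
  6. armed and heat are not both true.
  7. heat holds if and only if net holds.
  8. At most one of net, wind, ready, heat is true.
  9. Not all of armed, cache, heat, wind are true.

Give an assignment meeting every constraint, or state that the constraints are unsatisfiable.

net = False, ready = True, light = True, wind = False, armed = False, heat = False, cache = False

  (1) ready=T, cache=F — not both ✓
  (2) cache=F, armed=F — same ✓
  (3) {net, light}: 1/2 true — not all ✓
  (4) ready=T, light=T — same ✓
  (5) armed=F, ready=T — not both ✓
  (6) armed=F, heat=F — not both ✓
  (7) heat=F, net=F — same ✓
  (8) {net, wind, ready, heat}: 1 true — at most one ✓
  (9) {armed, cache, heat, wind}: 0/4 true — not all ✓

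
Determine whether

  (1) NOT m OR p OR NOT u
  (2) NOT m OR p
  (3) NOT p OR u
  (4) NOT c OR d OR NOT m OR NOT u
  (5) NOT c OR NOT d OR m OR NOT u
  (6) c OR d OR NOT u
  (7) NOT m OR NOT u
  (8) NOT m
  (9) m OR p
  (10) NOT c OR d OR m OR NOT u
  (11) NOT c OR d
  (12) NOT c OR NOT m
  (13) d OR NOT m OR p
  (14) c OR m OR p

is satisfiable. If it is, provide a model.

u = True, p = True, c = False, d = True, m = False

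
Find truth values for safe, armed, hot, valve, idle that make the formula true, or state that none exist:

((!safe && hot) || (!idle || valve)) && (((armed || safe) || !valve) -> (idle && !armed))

safe = True, armed = False, hot = False, valve = True, idle = True

  (!safe && hot) || (!idle || valve) = True
    !safe && hot = False
      !safe = False
    !idle || valve = True
      !idle = False
  ((armed || safe) || !valve) -> (idle && !armed) = True
    (armed || safe) || !valve = True
      armed || safe = True
      !valve = False
    idle && !armed = True
      !armed = True
Both conjuncts True, so the formula holds.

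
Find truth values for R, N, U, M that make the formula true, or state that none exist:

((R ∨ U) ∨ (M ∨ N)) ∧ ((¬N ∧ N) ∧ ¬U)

Unsatisfiable

Case N = True: the conjunct ¬N is False.
Case N = False: the conjunct N is False.
Both cases fail — unsatisfiable.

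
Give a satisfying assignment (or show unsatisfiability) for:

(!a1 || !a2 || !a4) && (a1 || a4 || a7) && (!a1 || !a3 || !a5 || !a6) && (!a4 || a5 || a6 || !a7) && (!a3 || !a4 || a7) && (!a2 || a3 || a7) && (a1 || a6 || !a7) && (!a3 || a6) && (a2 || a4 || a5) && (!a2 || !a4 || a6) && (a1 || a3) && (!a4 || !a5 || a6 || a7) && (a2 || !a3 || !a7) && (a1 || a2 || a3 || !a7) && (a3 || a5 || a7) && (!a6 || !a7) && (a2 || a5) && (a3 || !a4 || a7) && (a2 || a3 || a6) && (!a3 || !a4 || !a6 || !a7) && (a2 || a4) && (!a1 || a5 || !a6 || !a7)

a1: True, a2: True, a3: False, a4: False, a5: True, a6: False, a7: True

Try a1 = False:
  (a1 || a3) forces a3 = True.
  (!a3 || a6) forces a6 = True.
  (!a6 || !a7) forces a7 = False.
  (a1 || a4 || a7) forces a4 = True.
  clause (!a3 || !a4 || a7) is falsified — backtrack.
So a1 = True.
Set a2 = True.
  then (!a1 || !a2 || !a4) forces a4 = False.
Set a3 = False.
  then (!a2 || a3 || a7) forces a7 = True.
  then (!a6 || !a7) forces a6 = False.
Set a5 = True.
All clauses satisfied.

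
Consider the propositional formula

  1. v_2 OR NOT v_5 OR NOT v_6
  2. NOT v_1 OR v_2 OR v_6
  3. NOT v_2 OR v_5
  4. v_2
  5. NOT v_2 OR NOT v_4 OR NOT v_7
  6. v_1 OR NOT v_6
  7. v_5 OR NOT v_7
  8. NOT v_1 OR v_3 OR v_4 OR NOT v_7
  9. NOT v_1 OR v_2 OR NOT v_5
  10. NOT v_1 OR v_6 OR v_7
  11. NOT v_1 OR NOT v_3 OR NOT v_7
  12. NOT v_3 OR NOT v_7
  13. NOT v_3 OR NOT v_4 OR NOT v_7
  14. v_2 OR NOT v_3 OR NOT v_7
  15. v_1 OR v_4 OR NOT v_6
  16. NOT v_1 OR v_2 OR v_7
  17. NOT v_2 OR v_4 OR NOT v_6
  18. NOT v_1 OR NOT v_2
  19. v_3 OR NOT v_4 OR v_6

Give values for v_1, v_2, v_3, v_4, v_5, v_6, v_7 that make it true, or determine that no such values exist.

Unit clause (v_2) forces v_2 = True.
In (NOT v_1 OR NOT v_2) only NOT v_1 is left, so v_1 = False.
In (NOT v_2 OR v_5) only v_5 is left, so v_5 = True.
In (v_1 OR NOT v_6) only NOT v_6 is left, so v_6 = False.
Set v_3 = False.
  then (v_3 OR NOT v_4 OR v_6) forces v_4 = False.
Set v_7 = True.
All clauses satisfied.

v_1: False, v_2: True, v_3: False, v_4: False, v_5: True, v_6: False, v_7: True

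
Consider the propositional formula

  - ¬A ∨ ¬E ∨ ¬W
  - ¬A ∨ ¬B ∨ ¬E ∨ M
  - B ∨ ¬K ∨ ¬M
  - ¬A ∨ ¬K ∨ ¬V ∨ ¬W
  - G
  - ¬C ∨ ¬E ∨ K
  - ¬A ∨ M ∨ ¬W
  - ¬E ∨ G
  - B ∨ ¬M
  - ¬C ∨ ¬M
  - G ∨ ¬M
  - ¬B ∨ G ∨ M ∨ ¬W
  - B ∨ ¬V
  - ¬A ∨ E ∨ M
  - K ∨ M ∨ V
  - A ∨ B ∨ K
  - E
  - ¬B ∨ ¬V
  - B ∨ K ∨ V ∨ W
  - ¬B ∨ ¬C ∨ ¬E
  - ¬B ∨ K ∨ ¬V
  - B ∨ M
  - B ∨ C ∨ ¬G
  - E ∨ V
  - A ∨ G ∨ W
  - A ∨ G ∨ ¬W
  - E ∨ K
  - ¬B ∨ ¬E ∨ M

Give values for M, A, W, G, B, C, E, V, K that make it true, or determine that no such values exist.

M: True, A: True, W: False, G: True, B: True, C: False, E: True, V: False, K: True

Unit clause (G) forces G = True.
Unit clause (E) forces E = True.
Set M = True.
  then (B ∨ ¬M) forces B = True.
  then (¬C ∨ ¬M) forces C = False.
  then (¬B ∨ ¬V) forces V = False.
Set A = True.
  then (¬A ∨ ¬E ∨ ¬W) forces W = False.
Set K = True.
All clauses satisfied.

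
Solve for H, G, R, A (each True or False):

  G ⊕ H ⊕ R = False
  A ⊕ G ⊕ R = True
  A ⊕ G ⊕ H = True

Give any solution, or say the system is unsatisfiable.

H: True; G: False; R: True; A: False

G ⊕ H ⊕ R = F ⊕ T ⊕ T = False ✓
A ⊕ G ⊕ R = F ⊕ F ⊕ T = True ✓
A ⊕ G ⊕ H = F ⊕ F ⊕ T = True ✓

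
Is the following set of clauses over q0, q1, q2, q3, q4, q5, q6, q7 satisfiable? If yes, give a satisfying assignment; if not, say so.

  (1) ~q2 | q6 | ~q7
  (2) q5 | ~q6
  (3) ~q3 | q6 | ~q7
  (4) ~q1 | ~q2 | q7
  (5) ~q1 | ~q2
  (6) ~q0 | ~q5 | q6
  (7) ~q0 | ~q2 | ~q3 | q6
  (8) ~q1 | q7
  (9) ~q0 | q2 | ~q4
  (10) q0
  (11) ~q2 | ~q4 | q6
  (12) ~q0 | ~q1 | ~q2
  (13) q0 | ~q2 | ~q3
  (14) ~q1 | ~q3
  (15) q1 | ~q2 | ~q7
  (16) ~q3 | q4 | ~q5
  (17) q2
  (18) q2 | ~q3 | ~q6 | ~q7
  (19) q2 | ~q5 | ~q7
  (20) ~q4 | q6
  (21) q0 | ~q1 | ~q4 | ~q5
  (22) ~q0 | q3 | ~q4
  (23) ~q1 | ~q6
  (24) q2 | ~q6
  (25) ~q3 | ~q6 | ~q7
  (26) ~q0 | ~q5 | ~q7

q0 = True; q1 = False; q2 = True; q3 = False; q4 = False; q5 = False; q6 = False; q7 = False

Unit clause (q0) forces q0 = True.
Unit clause (q2) forces q2 = True.
In (~q1 | ~q2) only ~q1 is left, so q1 = False.
In (q1 | ~q2 | ~q7) only ~q7 is left, so q7 = False.
Set q3 = False.
  then (~q0 | q3 | ~q4) forces q4 = False.
Set q5 = False.
  then (q5 | ~q6) forces q6 = False.
All clauses satisfied.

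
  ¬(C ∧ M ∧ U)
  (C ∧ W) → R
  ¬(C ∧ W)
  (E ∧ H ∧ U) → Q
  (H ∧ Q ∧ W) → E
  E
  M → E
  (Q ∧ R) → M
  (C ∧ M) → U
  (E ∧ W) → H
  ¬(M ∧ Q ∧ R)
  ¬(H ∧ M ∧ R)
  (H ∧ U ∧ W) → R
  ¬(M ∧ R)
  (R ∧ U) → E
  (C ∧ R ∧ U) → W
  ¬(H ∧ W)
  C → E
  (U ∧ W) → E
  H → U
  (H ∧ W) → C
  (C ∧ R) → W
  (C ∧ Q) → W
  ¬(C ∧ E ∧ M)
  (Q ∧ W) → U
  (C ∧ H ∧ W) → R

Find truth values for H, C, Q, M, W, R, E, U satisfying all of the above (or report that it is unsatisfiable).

H: True; C: False; Q: True; M: False; W: False; R: False; E: True; U: True

Unit clause (E) forces E = True.
Set H = True.
  then (¬H ∨ U) forces U = True.
  then (¬E ∨ ¬H ∨ Q ∨ ¬U) forces Q = True.
  then (¬H ∨ ¬W) forces W = False.
  then (¬C ∨ ¬Q ∨ W) forces C = False.
Set M = False.
  then (M ∨ ¬Q ∨ ¬R) forces R = False.
All clauses satisfied.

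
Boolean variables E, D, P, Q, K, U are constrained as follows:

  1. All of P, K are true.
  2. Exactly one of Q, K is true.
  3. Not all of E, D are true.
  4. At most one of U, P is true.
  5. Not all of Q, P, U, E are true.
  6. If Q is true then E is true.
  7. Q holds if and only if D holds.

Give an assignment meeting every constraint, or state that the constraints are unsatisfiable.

E = True; D = False; P = True; Q = False; K = True; U = False

  (1) {P, K}: all 2 true ✓
  (2) {Q, K}: 1 true — exactly one ✓
  (3) {E, D}: 1/2 true — not all ✓
  (4) {U, P}: 1 true — at most one ✓
  (5) {Q, P, U, E}: 2/4 true — not all ✓
  (6) Q=F ⇒ E: vacuous ✓
  (7) Q=F, D=F — same ✓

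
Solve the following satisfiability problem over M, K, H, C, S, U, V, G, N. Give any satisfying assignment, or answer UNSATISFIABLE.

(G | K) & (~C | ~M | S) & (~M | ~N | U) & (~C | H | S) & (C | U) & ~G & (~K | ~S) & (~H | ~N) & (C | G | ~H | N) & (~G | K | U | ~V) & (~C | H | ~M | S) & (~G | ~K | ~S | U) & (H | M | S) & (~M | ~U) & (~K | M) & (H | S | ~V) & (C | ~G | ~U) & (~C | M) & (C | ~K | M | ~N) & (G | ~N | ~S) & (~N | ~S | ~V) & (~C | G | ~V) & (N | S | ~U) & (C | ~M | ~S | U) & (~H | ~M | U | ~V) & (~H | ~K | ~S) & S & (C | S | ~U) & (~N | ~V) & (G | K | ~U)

No satisfying assignment exists.

Case S = True:
  (~G) forces G = False.
  (G | K) forces K = True.
  Clause (~K | ~S) is falsified — contradiction.
Case S = False:
  Clause (S) is falsified — contradiction.
Both cases fail, so the formula is unsatisfiable.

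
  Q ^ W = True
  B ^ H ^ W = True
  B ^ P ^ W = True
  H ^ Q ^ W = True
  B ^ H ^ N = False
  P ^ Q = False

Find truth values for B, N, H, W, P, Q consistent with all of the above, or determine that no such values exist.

B: False, N: False, H: False, W: True, P: False, Q: False

Q ^ W = F ^ T = True ✓
B ^ H ^ W = F ^ F ^ T = True ✓
B ^ P ^ W = F ^ F ^ T = True ✓
H ^ Q ^ W = F ^ F ^ T = True ✓
B ^ H ^ N = F ^ F ^ F = False ✓
P ^ Q = F ^ F = False ✓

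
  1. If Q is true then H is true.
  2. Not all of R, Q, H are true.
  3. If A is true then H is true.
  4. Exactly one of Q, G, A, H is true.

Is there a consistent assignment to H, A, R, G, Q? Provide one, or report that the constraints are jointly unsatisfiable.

H: False; A: False; R: False; G: True; Q: False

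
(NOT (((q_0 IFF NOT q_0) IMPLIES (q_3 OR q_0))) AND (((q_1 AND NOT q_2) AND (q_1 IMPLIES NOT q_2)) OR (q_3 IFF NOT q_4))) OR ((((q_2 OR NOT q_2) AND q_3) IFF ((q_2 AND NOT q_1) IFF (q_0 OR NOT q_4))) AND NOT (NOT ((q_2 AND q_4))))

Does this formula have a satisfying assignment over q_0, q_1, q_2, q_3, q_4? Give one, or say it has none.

q_0: True, q_1: False, q_2: True, q_3: True, q_4: True

  (NOT (((q_0 IFF NOT q_0) IMPLIES (q_3 OR q_0))) AND (((q_1 AND NOT q_2) AND (q_1 IMPLIES NOT q_2)) OR (q_3 IFF NOT q_4))) OR ((((q_2 OR NOT q_2) AND q_3) IFF ((q_2 AND NOT q_1) IFF (q_0 OR NOT q_4))) AND NOT (NOT ((q_2 AND q_4)))) = True
    NOT (((q_0 IFF NOT q_0) IMPLIES (q_3 OR q_0))) AND (((q_1 AND NOT q_2) AND (q_1 IMPLIES NOT q_2)) OR (q_3 IFF NOT q_4)) = False
      NOT (((q_0 IFF NOT q_0) IMPLIES (q_3 OR q_0))) = False
        (q_0 IFF NOT q_0) IMPLIES (q_3 OR q_0) = True
          q_0 IFF NOT q_0 = False
            NOT q_0 = False
          q_3 OR q_0 = True
      ((q_1 AND NOT q_2) AND (q_1 IMPLIES NOT q_2)) OR (q_3 IFF NOT q_4) = False
        (q_1 AND NOT q_2) AND (q_1 IMPLIES NOT q_2) = False
          q_1 AND NOT q_2 = False
            NOT q_2 = False
          q_1 IMPLIES NOT q_2 = True
            NOT q_2 = False
        q_3 IFF NOT q_4 = False
          NOT q_4 = False
    (((q_2 OR NOT q_2) AND q_3) IFF ((q_2 AND NOT q_1) IFF (q_0 OR NOT q_4))) AND NOT (NOT ((q_2 AND q_4))) = True
      ((q_2 OR NOT q_2) AND q_3) IFF ((q_2 AND NOT q_1) IFF (q_0 OR NOT q_4)) = True
        (q_2 OR NOT q_2) AND q_3 = True
          q_2 OR NOT q_2 = True
            NOT q_2 = False
        (q_2 AND NOT q_1) IFF (q_0 OR NOT q_4) = True
          q_2 AND NOT q_1 = True
            NOT q_1 = True
          q_0 OR NOT q_4 = True
            NOT q_4 = False
      NOT (NOT ((q_2 AND q_4))) = True
        NOT ((q_2 AND q_4)) = False
          q_2 AND q_4 = True
The formula evaluates to True.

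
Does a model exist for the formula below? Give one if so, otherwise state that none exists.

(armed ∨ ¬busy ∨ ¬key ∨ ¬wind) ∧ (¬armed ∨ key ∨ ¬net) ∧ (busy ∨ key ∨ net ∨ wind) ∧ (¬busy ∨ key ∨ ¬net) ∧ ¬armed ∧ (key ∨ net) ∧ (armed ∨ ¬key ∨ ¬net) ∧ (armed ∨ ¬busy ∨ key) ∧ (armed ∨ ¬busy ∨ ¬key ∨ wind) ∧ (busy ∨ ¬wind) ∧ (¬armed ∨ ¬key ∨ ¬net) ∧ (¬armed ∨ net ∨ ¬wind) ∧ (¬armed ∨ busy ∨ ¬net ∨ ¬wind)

armed = False; busy = False; wind = False; net = True; key = False

Unit clause (¬armed) forces armed = False.
Set busy = False.
  then (busy ∨ ¬wind) forces wind = False.
Set net = True.
  then (armed ∨ ¬key ∨ ¬net) forces key = False.
All clauses satisfied.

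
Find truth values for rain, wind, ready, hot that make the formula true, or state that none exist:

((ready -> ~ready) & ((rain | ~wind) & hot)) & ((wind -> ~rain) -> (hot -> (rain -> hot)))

rain = True; wind = False; ready = False; hot = True

  (ready -> ~ready) & ((rain | ~wind) & hot) = True
    ready -> ~ready = True
      ~ready = True
    (rain | ~wind) & hot = True
      rain | ~wind = True
        ~wind = True
  (wind -> ~rain) -> (hot -> (rain -> hot)) = True
    wind -> ~rain = True
      ~rain = False
    hot -> (rain -> hot) = True
      rain -> hot = True
Both conjuncts True, so the formula holds.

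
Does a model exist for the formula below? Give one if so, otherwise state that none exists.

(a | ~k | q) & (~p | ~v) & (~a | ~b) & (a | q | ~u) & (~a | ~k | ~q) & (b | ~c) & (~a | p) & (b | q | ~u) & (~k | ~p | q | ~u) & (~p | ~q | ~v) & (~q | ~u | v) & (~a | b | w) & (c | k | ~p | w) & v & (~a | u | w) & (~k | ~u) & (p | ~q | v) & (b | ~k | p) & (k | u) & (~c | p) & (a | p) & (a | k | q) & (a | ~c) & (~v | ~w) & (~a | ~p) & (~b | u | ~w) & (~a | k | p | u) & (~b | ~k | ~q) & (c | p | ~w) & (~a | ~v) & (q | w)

Case p = True:
  (~p | ~v) forces v = False.
  Clause (v) is falsified — contradiction.
Case p = False:
  (~a | p) forces a = False.
  Clause (a | p) is falsified — contradiction.
Both cases fail, so the formula is unsatisfiable.

UNSATISFIABLE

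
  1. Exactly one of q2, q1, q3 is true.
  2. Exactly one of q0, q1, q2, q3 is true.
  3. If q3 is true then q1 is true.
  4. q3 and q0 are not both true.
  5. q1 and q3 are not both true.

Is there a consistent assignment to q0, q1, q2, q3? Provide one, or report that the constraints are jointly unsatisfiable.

q0 = False, q1 = False, q2 = True, q3 = False

  (1) {q2, q1, q3}: 1 true — exactly one ✓
  (2) {q0, q1, q2, q3}: 1 true — exactly one ✓
  (3) q3=F ⇒ q1: vacuous ✓
  (4) q3=F, q0=F — not both ✓
  (5) q1=F, q3=F — not both ✓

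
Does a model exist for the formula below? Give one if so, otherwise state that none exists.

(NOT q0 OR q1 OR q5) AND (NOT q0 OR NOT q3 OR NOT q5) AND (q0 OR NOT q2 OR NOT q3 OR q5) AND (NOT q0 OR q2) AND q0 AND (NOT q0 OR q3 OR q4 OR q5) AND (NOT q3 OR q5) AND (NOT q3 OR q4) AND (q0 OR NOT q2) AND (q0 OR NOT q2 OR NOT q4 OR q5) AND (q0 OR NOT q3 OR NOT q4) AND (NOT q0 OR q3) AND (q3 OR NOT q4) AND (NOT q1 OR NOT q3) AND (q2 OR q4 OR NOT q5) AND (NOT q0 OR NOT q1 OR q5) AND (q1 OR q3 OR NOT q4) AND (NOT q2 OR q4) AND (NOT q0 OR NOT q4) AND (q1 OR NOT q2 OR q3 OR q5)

The formula is unsatisfiable.

Case q0 = True:
  (NOT q0 OR q2) forces q2 = True.
  (NOT q0 OR q3) forces q3 = True.
  (NOT q0 OR NOT q3 OR NOT q5) forces q5 = False.
  Clause (NOT q3 OR q5) is falsified — contradiction.
Case q0 = False:
  Clause (q0) is falsified — contradiction.
Both cases fail, so the formula is unsatisfiable.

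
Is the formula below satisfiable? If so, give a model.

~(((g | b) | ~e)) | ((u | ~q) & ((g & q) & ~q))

q = False, b = False, e = True, g = False, u = True

  ~(((g | b) | ~e)) | ((u | ~q) & ((g & q) & ~q)) = True
    ~(((g | b) | ~e)) = True
      (g | b) | ~e = False
        g | b = False
        ~e = False
    (u | ~q) & ((g & q) & ~q) = False
      u | ~q = True
        ~q = True
      (g & q) & ~q = False
        g & q = False
        ~q = True
The formula evaluates to True.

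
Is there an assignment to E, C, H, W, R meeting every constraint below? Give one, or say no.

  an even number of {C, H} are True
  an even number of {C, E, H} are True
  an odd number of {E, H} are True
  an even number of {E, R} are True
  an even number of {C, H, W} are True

E=F; C=T; H=T; W=F; R=F

{C, H}: 2 true → even ✓
{C, E, H}: 2 true → even ✓
{E, H}: 1 true → odd ✓
{E, R}: 0 true → even ✓
{C, H, W}: 2 true → even ✓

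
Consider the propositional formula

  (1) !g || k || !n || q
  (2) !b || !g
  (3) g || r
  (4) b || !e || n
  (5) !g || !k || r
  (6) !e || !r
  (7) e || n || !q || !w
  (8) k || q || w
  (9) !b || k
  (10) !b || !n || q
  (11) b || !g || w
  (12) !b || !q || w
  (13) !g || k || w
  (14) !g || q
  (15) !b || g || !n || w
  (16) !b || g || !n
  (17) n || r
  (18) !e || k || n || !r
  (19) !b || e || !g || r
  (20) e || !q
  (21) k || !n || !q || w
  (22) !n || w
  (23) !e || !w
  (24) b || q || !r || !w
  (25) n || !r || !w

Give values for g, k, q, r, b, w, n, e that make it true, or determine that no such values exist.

g = False; k = True; q = False; r = True; b = True; w = False; n = False; e = False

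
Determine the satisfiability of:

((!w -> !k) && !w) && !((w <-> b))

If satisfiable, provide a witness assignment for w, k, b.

w=F, k=F, b=T

  (!w -> !k) && !w = True
    !w -> !k = True
      !w = True
      !k = True
    !w = True
  !((w <-> b)) = True
    w <-> b = False
Both conjuncts True, so the formula holds.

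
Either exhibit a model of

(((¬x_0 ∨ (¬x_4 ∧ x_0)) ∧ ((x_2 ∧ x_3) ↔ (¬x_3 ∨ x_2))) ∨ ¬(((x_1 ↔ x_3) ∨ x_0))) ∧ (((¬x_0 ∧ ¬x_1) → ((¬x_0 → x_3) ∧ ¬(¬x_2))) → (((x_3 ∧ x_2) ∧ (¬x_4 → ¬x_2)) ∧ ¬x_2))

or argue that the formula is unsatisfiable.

x_0=F, x_1=F, x_2=F, x_3=T, x_4=F

  ((¬x_0 ∨ (¬x_4 ∧ x_0)) ∧ ((x_2 ∧ x_3) ↔ (¬x_3 ∨ x_2))) ∨ ¬(((x_1 ↔ x_3) ∨ x_0)) = True
    (¬x_0 ∨ (¬x_4 ∧ x_0)) ∧ ((x_2 ∧ x_3) ↔ (¬x_3 ∨ x_2)) = True
      ¬x_0 ∨ (¬x_4 ∧ x_0) = True
        ¬x_0 = True
        ¬x_4 ∧ x_0 = False
          ¬x_4 = True
      (x_2 ∧ x_3) ↔ (¬x_3 ∨ x_2) = True
        x_2 ∧ x_3 = False
        ¬x_3 ∨ x_2 = False
          ¬x_3 = False
    ¬(((x_1 ↔ x_3) ∨ x_0)) = True
      (x_1 ↔ x_3) ∨ x_0 = False
        x_1 ↔ x_3 = False
  ((¬x_0 ∧ ¬x_1) → ((¬x_0 → x_3) ∧ ¬(¬x_2))) → (((x_3 ∧ x_2) ∧ (¬x_4 → ¬x_2)) ∧ ¬x_2) = True
    (¬x_0 ∧ ¬x_1) → ((¬x_0 → x_3) ∧ ¬(¬x_2)) = False
      ¬x_0 ∧ ¬x_1 = True
        ¬x_0 = True
        ¬x_1 = True
      (¬x_0 → x_3) ∧ ¬(¬x_2) = False
        ¬x_0 → x_3 = True
          ¬x_0 = True
        ¬(¬x_2) = False
          ¬x_2 = True
    ((x_3 ∧ x_2) ∧ (¬x_4 → ¬x_2)) ∧ ¬x_2 = False
      (x_3 ∧ x_2) ∧ (¬x_4 → ¬x_2) = False
        x_3 ∧ x_2 = False
        ¬x_4 → ¬x_2 = True
          ¬x_4 = True
          ¬x_2 = True
      ¬x_2 = True
Both conjuncts True, so the formula holds.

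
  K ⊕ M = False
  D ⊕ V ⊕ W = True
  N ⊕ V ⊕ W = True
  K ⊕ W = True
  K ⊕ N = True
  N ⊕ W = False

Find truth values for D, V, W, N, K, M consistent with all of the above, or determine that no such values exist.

D=F, V=T, W=F, N=F, K=T, M=T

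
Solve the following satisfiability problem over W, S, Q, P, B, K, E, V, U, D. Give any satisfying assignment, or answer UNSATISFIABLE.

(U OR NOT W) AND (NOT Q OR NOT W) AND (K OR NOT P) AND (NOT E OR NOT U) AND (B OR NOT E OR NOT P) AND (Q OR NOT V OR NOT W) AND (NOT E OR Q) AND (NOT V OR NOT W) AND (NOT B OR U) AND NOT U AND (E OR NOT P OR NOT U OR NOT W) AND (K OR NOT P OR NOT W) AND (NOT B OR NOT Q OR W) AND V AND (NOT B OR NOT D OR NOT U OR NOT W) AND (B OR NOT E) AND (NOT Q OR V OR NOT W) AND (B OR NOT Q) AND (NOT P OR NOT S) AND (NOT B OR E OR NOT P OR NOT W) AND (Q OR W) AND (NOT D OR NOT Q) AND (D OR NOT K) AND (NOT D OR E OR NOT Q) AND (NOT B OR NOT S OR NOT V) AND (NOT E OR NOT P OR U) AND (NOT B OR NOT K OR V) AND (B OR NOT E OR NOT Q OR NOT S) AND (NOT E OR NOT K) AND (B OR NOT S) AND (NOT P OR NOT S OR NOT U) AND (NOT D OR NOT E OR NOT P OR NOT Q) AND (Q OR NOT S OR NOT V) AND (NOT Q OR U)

Case Q = True:
  (NOT Q OR NOT W) forces W = False.
  (NOT U) forces U = False.
  Clause (NOT Q OR U) is falsified — contradiction.
Case Q = False:
  (NOT E OR Q) forces E = False.
  (NOT U) forces U = False.
  (U OR NOT W) forces W = False.
  Clause (Q OR W) is falsified — contradiction.
Both cases fail, so the formula is unsatisfiable.

The formula is unsatisfiable.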